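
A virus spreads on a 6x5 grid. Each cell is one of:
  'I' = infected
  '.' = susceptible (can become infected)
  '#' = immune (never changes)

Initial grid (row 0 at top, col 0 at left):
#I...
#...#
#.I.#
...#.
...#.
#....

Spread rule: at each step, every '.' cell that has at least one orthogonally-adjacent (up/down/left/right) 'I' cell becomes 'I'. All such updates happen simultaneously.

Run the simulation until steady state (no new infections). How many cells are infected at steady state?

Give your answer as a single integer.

Answer: 22

Derivation:
Step 0 (initial): 2 infected
Step 1: +6 new -> 8 infected
Step 2: +4 new -> 12 infected
Step 3: +4 new -> 16 infected
Step 4: +3 new -> 19 infected
Step 5: +1 new -> 20 infected
Step 6: +1 new -> 21 infected
Step 7: +1 new -> 22 infected
Step 8: +0 new -> 22 infected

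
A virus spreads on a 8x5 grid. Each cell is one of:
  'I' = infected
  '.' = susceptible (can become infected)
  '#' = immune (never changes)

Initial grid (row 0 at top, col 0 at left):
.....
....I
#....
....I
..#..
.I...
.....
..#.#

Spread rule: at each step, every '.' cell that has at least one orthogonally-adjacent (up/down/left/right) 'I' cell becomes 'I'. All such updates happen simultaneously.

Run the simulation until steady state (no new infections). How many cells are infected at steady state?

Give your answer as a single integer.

Answer: 36

Derivation:
Step 0 (initial): 3 infected
Step 1: +9 new -> 12 infected
Step 2: +12 new -> 24 infected
Step 3: +8 new -> 32 infected
Step 4: +3 new -> 35 infected
Step 5: +1 new -> 36 infected
Step 6: +0 new -> 36 infected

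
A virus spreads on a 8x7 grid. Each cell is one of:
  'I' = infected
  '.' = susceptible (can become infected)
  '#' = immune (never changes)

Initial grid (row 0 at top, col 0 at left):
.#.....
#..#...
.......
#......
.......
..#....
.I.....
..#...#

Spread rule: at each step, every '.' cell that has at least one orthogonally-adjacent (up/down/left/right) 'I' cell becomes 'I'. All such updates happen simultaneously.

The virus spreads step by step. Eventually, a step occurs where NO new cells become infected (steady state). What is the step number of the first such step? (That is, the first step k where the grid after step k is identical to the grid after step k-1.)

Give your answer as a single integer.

Answer: 12

Derivation:
Step 0 (initial): 1 infected
Step 1: +4 new -> 5 infected
Step 2: +4 new -> 9 infected
Step 3: +6 new -> 15 infected
Step 4: +6 new -> 21 infected
Step 5: +8 new -> 29 infected
Step 6: +5 new -> 34 infected
Step 7: +4 new -> 38 infected
Step 8: +4 new -> 42 infected
Step 9: +3 new -> 45 infected
Step 10: +2 new -> 47 infected
Step 11: +1 new -> 48 infected
Step 12: +0 new -> 48 infected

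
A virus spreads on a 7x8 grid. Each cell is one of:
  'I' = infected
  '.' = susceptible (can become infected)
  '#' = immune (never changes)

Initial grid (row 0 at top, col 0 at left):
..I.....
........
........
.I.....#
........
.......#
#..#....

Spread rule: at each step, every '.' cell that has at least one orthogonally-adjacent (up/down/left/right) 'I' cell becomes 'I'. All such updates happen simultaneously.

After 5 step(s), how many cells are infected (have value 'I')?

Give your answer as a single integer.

Step 0 (initial): 2 infected
Step 1: +7 new -> 9 infected
Step 2: +10 new -> 19 infected
Step 3: +9 new -> 28 infected
Step 4: +7 new -> 35 infected
Step 5: +6 new -> 41 infected

Answer: 41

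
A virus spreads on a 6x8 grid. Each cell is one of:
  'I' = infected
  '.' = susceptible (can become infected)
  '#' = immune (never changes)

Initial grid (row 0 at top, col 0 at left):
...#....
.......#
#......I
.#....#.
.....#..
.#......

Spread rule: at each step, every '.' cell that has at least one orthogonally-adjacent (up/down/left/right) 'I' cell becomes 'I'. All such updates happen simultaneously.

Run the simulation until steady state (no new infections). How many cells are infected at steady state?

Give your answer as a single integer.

Step 0 (initial): 1 infected
Step 1: +2 new -> 3 infected
Step 2: +3 new -> 6 infected
Step 3: +6 new -> 12 infected
Step 4: +6 new -> 18 infected
Step 5: +6 new -> 24 infected
Step 6: +5 new -> 29 infected
Step 7: +4 new -> 33 infected
Step 8: +4 new -> 37 infected
Step 9: +2 new -> 39 infected
Step 10: +2 new -> 41 infected
Step 11: +0 new -> 41 infected

Answer: 41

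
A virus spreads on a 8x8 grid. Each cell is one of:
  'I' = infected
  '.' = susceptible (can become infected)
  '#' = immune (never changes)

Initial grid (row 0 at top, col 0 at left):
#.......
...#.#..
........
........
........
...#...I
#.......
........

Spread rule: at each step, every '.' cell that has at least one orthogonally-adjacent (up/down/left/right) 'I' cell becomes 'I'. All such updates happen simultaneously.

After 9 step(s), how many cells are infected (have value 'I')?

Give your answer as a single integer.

Step 0 (initial): 1 infected
Step 1: +3 new -> 4 infected
Step 2: +5 new -> 9 infected
Step 3: +6 new -> 15 infected
Step 4: +6 new -> 21 infected
Step 5: +7 new -> 28 infected
Step 6: +6 new -> 34 infected
Step 7: +8 new -> 42 infected
Step 8: +6 new -> 48 infected
Step 9: +6 new -> 54 infected

Answer: 54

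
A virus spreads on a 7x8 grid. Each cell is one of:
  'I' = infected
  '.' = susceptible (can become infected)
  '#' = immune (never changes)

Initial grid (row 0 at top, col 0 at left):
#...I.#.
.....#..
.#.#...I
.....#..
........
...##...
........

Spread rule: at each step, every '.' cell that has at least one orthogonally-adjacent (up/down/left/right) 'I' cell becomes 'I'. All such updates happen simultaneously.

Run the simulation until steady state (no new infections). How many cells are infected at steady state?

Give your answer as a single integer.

Answer: 48

Derivation:
Step 0 (initial): 2 infected
Step 1: +6 new -> 8 infected
Step 2: +8 new -> 16 infected
Step 3: +5 new -> 21 infected
Step 4: +7 new -> 28 infected
Step 5: +5 new -> 33 infected
Step 6: +4 new -> 37 infected
Step 7: +4 new -> 41 infected
Step 8: +4 new -> 45 infected
Step 9: +2 new -> 47 infected
Step 10: +1 new -> 48 infected
Step 11: +0 new -> 48 infected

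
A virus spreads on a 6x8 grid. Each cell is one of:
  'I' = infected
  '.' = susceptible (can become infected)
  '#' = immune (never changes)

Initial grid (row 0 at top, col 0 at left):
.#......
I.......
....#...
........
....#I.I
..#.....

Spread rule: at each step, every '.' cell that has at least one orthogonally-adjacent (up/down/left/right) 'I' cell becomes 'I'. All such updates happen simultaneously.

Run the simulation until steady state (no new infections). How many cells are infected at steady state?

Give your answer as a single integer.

Step 0 (initial): 3 infected
Step 1: +8 new -> 11 infected
Step 2: +9 new -> 20 infected
Step 3: +10 new -> 30 infected
Step 4: +10 new -> 40 infected
Step 5: +4 new -> 44 infected
Step 6: +0 new -> 44 infected

Answer: 44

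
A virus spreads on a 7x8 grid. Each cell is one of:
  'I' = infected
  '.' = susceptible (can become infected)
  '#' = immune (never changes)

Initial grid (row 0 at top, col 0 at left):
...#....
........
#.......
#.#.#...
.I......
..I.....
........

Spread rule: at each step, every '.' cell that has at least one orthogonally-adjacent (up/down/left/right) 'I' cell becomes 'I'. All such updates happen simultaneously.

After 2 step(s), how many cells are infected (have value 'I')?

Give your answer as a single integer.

Answer: 14

Derivation:
Step 0 (initial): 2 infected
Step 1: +6 new -> 8 infected
Step 2: +6 new -> 14 infected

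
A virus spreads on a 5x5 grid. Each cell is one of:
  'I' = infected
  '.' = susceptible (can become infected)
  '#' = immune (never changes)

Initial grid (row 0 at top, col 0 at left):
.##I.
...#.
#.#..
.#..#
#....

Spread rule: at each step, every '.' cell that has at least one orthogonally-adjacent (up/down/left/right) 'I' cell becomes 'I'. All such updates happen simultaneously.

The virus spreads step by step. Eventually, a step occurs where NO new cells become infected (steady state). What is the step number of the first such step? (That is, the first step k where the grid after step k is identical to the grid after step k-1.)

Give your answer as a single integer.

Step 0 (initial): 1 infected
Step 1: +1 new -> 2 infected
Step 2: +1 new -> 3 infected
Step 3: +1 new -> 4 infected
Step 4: +1 new -> 5 infected
Step 5: +1 new -> 6 infected
Step 6: +2 new -> 8 infected
Step 7: +2 new -> 10 infected
Step 8: +1 new -> 11 infected
Step 9: +0 new -> 11 infected

Answer: 9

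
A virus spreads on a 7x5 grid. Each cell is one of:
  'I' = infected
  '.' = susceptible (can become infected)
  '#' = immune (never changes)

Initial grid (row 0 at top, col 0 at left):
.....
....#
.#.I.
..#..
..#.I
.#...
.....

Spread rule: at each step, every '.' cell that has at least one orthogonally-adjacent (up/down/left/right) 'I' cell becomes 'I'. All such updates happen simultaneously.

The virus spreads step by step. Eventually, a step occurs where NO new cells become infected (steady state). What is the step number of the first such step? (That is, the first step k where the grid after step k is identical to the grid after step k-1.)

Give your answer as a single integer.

Answer: 9

Derivation:
Step 0 (initial): 2 infected
Step 1: +7 new -> 9 infected
Step 2: +4 new -> 13 infected
Step 3: +5 new -> 18 infected
Step 4: +3 new -> 21 infected
Step 5: +3 new -> 24 infected
Step 6: +2 new -> 26 infected
Step 7: +3 new -> 29 infected
Step 8: +1 new -> 30 infected
Step 9: +0 new -> 30 infected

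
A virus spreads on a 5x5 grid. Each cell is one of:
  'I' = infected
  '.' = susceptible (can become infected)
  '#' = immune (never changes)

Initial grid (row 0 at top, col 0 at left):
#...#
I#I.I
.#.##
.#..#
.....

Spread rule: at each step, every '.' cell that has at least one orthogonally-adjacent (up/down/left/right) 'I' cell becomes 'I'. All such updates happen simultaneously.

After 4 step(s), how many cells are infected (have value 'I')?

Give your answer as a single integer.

Answer: 16

Derivation:
Step 0 (initial): 3 infected
Step 1: +4 new -> 7 infected
Step 2: +4 new -> 11 infected
Step 3: +3 new -> 14 infected
Step 4: +2 new -> 16 infected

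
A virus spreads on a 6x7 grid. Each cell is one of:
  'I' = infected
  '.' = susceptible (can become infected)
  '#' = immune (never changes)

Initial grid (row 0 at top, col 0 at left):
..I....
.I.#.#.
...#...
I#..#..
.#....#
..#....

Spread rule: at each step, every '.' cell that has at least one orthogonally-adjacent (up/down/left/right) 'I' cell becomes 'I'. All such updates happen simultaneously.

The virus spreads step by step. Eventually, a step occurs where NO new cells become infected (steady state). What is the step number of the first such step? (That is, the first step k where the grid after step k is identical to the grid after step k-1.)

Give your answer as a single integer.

Step 0 (initial): 3 infected
Step 1: +7 new -> 10 infected
Step 2: +4 new -> 14 infected
Step 3: +4 new -> 18 infected
Step 4: +4 new -> 22 infected
Step 5: +3 new -> 25 infected
Step 6: +4 new -> 29 infected
Step 7: +3 new -> 32 infected
Step 8: +1 new -> 33 infected
Step 9: +1 new -> 34 infected
Step 10: +0 new -> 34 infected

Answer: 10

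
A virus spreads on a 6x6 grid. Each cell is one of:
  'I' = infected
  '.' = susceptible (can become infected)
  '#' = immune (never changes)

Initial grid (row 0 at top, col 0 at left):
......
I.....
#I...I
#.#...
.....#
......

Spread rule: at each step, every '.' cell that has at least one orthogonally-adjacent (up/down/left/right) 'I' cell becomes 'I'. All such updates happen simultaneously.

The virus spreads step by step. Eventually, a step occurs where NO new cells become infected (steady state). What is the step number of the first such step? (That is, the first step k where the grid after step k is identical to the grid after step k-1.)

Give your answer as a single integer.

Answer: 6

Derivation:
Step 0 (initial): 3 infected
Step 1: +7 new -> 10 infected
Step 2: +7 new -> 17 infected
Step 3: +8 new -> 25 infected
Step 4: +5 new -> 30 infected
Step 5: +2 new -> 32 infected
Step 6: +0 new -> 32 infected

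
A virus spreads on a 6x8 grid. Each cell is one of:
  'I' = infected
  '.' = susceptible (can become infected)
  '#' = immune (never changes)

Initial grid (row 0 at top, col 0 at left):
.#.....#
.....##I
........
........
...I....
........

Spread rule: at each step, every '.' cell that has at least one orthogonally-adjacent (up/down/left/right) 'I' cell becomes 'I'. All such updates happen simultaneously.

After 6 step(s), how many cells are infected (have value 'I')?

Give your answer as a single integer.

Answer: 42

Derivation:
Step 0 (initial): 2 infected
Step 1: +5 new -> 7 infected
Step 2: +9 new -> 16 infected
Step 3: +12 new -> 28 infected
Step 4: +8 new -> 36 infected
Step 5: +4 new -> 40 infected
Step 6: +2 new -> 42 infected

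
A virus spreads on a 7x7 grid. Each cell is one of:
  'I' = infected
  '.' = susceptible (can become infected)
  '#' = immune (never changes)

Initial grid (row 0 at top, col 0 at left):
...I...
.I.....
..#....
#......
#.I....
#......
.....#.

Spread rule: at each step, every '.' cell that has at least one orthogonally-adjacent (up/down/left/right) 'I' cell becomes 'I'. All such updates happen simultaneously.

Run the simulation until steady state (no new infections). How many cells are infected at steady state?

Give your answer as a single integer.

Step 0 (initial): 3 infected
Step 1: +11 new -> 14 infected
Step 2: +11 new -> 25 infected
Step 3: +8 new -> 33 infected
Step 4: +7 new -> 40 infected
Step 5: +3 new -> 43 infected
Step 6: +1 new -> 44 infected
Step 7: +0 new -> 44 infected

Answer: 44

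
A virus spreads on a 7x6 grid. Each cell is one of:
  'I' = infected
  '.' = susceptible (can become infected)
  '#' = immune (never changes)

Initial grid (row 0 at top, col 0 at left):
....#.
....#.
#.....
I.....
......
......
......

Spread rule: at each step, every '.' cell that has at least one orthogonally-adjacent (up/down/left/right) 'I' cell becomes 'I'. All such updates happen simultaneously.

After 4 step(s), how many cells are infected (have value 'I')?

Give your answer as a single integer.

Step 0 (initial): 1 infected
Step 1: +2 new -> 3 infected
Step 2: +4 new -> 7 infected
Step 3: +6 new -> 13 infected
Step 4: +8 new -> 21 infected

Answer: 21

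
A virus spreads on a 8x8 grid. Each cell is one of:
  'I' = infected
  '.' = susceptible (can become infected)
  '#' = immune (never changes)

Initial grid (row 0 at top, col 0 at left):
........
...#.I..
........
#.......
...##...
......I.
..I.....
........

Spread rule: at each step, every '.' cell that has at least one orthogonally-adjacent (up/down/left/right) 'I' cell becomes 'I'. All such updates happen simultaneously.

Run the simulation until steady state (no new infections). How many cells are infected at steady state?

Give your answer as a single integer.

Answer: 60

Derivation:
Step 0 (initial): 3 infected
Step 1: +12 new -> 15 infected
Step 2: +20 new -> 35 infected
Step 3: +13 new -> 48 infected
Step 4: +5 new -> 53 infected
Step 5: +3 new -> 56 infected
Step 6: +3 new -> 59 infected
Step 7: +1 new -> 60 infected
Step 8: +0 new -> 60 infected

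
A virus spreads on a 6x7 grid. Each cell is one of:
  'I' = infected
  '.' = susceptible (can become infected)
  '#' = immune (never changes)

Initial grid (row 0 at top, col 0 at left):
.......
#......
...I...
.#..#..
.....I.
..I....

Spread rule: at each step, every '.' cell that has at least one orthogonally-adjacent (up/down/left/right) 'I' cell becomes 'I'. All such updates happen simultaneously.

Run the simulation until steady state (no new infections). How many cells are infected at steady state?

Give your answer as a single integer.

Answer: 39

Derivation:
Step 0 (initial): 3 infected
Step 1: +11 new -> 14 infected
Step 2: +12 new -> 26 infected
Step 3: +7 new -> 33 infected
Step 4: +4 new -> 37 infected
Step 5: +2 new -> 39 infected
Step 6: +0 new -> 39 infected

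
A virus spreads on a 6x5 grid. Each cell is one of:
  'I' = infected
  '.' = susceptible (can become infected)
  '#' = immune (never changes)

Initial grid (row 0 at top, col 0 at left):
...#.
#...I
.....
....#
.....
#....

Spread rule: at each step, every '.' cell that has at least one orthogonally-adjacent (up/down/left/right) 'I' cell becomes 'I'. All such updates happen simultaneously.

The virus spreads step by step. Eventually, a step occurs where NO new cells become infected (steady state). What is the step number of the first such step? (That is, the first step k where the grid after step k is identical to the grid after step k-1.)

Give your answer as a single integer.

Answer: 8

Derivation:
Step 0 (initial): 1 infected
Step 1: +3 new -> 4 infected
Step 2: +2 new -> 6 infected
Step 3: +4 new -> 10 infected
Step 4: +4 new -> 14 infected
Step 5: +6 new -> 20 infected
Step 6: +4 new -> 24 infected
Step 7: +2 new -> 26 infected
Step 8: +0 new -> 26 infected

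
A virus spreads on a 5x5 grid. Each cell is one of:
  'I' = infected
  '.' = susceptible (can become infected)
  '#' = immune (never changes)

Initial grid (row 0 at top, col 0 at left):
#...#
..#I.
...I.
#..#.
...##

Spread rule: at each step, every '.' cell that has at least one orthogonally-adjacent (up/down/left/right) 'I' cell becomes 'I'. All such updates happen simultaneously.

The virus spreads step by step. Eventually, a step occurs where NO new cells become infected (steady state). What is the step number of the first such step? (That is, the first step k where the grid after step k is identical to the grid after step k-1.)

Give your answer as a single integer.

Answer: 6

Derivation:
Step 0 (initial): 2 infected
Step 1: +4 new -> 6 infected
Step 2: +4 new -> 10 infected
Step 3: +5 new -> 15 infected
Step 4: +2 new -> 17 infected
Step 5: +1 new -> 18 infected
Step 6: +0 new -> 18 infected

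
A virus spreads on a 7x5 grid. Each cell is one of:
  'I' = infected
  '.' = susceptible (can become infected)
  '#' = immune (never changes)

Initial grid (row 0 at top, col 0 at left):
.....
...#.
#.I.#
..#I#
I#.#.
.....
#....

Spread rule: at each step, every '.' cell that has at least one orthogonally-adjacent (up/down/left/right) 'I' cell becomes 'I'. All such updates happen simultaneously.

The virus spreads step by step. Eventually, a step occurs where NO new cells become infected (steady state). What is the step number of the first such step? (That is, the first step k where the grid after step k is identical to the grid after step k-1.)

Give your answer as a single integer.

Step 0 (initial): 3 infected
Step 1: +5 new -> 8 infected
Step 2: +4 new -> 12 infected
Step 3: +5 new -> 17 infected
Step 4: +5 new -> 22 infected
Step 5: +3 new -> 25 infected
Step 6: +2 new -> 27 infected
Step 7: +0 new -> 27 infected

Answer: 7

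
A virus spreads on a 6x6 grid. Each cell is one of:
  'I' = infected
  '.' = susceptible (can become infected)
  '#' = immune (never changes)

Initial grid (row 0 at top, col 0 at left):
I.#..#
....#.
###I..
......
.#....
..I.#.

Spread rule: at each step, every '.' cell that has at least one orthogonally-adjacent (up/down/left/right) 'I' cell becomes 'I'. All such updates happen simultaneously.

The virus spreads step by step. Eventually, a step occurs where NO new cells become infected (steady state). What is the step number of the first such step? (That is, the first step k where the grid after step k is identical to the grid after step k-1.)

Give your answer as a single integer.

Step 0 (initial): 3 infected
Step 1: +8 new -> 11 infected
Step 2: +8 new -> 19 infected
Step 3: +6 new -> 25 infected
Step 4: +2 new -> 27 infected
Step 5: +1 new -> 28 infected
Step 6: +0 new -> 28 infected

Answer: 6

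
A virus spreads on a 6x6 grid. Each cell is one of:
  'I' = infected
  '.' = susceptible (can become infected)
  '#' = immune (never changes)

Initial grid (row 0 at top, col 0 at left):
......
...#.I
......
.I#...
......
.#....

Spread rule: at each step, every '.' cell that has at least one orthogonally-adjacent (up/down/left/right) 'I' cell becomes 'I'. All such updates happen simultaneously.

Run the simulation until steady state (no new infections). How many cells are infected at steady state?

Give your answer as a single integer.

Answer: 33

Derivation:
Step 0 (initial): 2 infected
Step 1: +6 new -> 8 infected
Step 2: +8 new -> 16 infected
Step 3: +10 new -> 26 infected
Step 4: +6 new -> 32 infected
Step 5: +1 new -> 33 infected
Step 6: +0 new -> 33 infected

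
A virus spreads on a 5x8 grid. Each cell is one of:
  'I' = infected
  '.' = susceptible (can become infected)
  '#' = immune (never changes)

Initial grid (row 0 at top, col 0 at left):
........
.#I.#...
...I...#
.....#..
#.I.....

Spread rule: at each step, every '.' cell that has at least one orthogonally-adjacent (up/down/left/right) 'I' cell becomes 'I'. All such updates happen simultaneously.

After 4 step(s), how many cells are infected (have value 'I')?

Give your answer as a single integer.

Step 0 (initial): 3 infected
Step 1: +8 new -> 11 infected
Step 2: +7 new -> 18 infected
Step 3: +7 new -> 25 infected
Step 4: +5 new -> 30 infected

Answer: 30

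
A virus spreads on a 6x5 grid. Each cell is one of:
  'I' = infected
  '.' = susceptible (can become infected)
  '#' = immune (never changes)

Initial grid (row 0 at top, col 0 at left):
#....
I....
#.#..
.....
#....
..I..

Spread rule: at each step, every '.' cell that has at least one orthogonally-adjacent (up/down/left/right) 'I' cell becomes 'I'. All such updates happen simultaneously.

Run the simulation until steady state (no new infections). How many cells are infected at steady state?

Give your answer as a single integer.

Answer: 26

Derivation:
Step 0 (initial): 2 infected
Step 1: +4 new -> 6 infected
Step 2: +8 new -> 14 infected
Step 3: +5 new -> 19 infected
Step 4: +5 new -> 24 infected
Step 5: +2 new -> 26 infected
Step 6: +0 new -> 26 infected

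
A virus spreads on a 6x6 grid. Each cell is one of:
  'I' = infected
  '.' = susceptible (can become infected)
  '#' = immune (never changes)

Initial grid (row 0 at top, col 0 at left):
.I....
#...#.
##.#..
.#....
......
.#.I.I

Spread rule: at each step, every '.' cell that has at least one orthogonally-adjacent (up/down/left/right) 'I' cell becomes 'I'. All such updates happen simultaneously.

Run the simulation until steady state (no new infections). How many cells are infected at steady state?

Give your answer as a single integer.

Step 0 (initial): 3 infected
Step 1: +7 new -> 10 infected
Step 2: +6 new -> 16 infected
Step 3: +7 new -> 23 infected
Step 4: +4 new -> 27 infected
Step 5: +2 new -> 29 infected
Step 6: +0 new -> 29 infected

Answer: 29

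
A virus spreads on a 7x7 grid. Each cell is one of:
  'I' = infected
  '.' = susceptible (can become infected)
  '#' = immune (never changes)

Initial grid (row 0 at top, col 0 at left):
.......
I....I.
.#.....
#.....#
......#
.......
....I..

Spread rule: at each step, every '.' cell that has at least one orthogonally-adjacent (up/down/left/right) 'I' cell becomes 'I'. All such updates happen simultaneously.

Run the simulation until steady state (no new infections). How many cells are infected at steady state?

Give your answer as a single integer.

Answer: 45

Derivation:
Step 0 (initial): 3 infected
Step 1: +10 new -> 13 infected
Step 2: +13 new -> 26 infected
Step 3: +10 new -> 36 infected
Step 4: +5 new -> 41 infected
Step 5: +3 new -> 44 infected
Step 6: +1 new -> 45 infected
Step 7: +0 new -> 45 infected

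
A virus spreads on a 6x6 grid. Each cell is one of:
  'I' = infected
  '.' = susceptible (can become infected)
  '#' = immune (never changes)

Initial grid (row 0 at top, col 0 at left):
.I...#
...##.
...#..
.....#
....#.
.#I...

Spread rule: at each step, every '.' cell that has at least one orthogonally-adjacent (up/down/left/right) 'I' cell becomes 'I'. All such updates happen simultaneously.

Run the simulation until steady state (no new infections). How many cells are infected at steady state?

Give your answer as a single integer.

Answer: 29

Derivation:
Step 0 (initial): 2 infected
Step 1: +5 new -> 7 infected
Step 2: +8 new -> 15 infected
Step 3: +7 new -> 22 infected
Step 4: +4 new -> 26 infected
Step 5: +1 new -> 27 infected
Step 6: +1 new -> 28 infected
Step 7: +1 new -> 29 infected
Step 8: +0 new -> 29 infected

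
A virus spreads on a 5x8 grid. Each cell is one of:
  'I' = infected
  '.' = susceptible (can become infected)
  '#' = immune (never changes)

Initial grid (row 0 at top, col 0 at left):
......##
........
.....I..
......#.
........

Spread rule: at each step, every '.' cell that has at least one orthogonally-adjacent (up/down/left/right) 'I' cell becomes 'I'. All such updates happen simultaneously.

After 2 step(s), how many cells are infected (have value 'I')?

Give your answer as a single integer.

Answer: 12

Derivation:
Step 0 (initial): 1 infected
Step 1: +4 new -> 5 infected
Step 2: +7 new -> 12 infected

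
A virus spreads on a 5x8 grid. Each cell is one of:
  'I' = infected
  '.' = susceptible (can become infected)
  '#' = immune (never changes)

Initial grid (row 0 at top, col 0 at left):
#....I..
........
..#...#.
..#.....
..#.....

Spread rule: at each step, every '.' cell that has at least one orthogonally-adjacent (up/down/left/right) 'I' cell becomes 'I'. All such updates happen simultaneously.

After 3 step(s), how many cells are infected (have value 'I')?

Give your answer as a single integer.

Step 0 (initial): 1 infected
Step 1: +3 new -> 4 infected
Step 2: +5 new -> 9 infected
Step 3: +5 new -> 14 infected

Answer: 14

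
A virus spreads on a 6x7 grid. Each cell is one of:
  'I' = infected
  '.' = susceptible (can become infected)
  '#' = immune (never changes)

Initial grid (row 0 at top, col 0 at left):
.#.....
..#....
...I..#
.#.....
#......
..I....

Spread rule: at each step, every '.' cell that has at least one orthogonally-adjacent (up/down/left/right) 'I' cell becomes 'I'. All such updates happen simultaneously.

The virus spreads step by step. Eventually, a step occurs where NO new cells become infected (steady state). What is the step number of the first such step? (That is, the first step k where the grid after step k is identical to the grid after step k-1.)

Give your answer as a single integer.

Answer: 6

Derivation:
Step 0 (initial): 2 infected
Step 1: +7 new -> 9 infected
Step 2: +10 new -> 19 infected
Step 3: +8 new -> 27 infected
Step 4: +7 new -> 34 infected
Step 5: +3 new -> 37 infected
Step 6: +0 new -> 37 infected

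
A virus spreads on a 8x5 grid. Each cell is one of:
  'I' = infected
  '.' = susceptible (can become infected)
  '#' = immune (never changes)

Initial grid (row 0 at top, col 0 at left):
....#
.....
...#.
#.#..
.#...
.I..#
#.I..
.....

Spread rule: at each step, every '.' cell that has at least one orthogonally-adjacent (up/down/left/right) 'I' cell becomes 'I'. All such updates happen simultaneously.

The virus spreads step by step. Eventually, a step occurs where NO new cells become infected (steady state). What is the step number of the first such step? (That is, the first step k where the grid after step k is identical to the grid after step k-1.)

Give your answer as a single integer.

Answer: 13

Derivation:
Step 0 (initial): 2 infected
Step 1: +5 new -> 7 infected
Step 2: +6 new -> 13 infected
Step 3: +3 new -> 16 infected
Step 4: +2 new -> 18 infected
Step 5: +1 new -> 19 infected
Step 6: +1 new -> 20 infected
Step 7: +1 new -> 21 infected
Step 8: +1 new -> 22 infected
Step 9: +2 new -> 24 infected
Step 10: +3 new -> 27 infected
Step 11: +3 new -> 30 infected
Step 12: +3 new -> 33 infected
Step 13: +0 new -> 33 infected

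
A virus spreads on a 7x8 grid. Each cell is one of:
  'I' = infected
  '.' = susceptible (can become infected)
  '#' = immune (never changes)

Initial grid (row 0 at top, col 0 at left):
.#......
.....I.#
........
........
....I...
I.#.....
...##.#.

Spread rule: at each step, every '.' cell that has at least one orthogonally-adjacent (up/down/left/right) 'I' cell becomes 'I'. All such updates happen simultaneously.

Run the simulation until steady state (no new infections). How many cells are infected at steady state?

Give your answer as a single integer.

Answer: 50

Derivation:
Step 0 (initial): 3 infected
Step 1: +11 new -> 14 infected
Step 2: +14 new -> 28 infected
Step 3: +13 new -> 41 infected
Step 4: +7 new -> 48 infected
Step 5: +2 new -> 50 infected
Step 6: +0 new -> 50 infected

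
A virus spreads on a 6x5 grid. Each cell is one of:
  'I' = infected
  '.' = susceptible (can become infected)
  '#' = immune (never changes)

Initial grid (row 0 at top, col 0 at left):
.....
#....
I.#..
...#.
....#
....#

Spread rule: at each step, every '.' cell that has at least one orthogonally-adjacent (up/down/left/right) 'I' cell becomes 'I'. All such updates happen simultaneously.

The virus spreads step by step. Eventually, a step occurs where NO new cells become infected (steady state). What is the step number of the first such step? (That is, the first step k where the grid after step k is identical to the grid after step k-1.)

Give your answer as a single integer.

Answer: 8

Derivation:
Step 0 (initial): 1 infected
Step 1: +2 new -> 3 infected
Step 2: +3 new -> 6 infected
Step 3: +5 new -> 11 infected
Step 4: +5 new -> 16 infected
Step 5: +5 new -> 21 infected
Step 6: +3 new -> 24 infected
Step 7: +1 new -> 25 infected
Step 8: +0 new -> 25 infected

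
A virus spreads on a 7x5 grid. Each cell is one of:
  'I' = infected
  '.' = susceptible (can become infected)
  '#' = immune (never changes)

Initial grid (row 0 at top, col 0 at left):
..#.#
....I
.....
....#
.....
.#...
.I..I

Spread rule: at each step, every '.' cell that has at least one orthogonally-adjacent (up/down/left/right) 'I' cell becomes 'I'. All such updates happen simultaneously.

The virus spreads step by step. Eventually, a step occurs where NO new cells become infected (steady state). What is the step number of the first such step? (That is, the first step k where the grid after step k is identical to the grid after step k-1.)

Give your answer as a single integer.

Answer: 6

Derivation:
Step 0 (initial): 3 infected
Step 1: +6 new -> 9 infected
Step 2: +7 new -> 16 infected
Step 3: +6 new -> 22 infected
Step 4: +6 new -> 28 infected
Step 5: +3 new -> 31 infected
Step 6: +0 new -> 31 infected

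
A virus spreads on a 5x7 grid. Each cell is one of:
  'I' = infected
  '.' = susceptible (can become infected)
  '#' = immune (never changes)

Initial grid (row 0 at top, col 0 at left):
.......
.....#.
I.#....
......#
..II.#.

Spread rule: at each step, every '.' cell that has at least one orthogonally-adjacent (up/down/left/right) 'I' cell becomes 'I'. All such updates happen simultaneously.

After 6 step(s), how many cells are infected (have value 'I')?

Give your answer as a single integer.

Step 0 (initial): 3 infected
Step 1: +7 new -> 10 infected
Step 2: +6 new -> 16 infected
Step 3: +5 new -> 21 infected
Step 4: +4 new -> 25 infected
Step 5: +2 new -> 27 infected
Step 6: +2 new -> 29 infected

Answer: 29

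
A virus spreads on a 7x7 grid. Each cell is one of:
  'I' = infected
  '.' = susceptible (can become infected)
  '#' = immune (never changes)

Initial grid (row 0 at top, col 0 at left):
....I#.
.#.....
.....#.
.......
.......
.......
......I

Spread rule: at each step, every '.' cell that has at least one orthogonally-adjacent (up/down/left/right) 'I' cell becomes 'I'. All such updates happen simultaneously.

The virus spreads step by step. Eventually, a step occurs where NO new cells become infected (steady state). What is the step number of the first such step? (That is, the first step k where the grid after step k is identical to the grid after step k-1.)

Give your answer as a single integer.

Answer: 9

Derivation:
Step 0 (initial): 2 infected
Step 1: +4 new -> 6 infected
Step 2: +7 new -> 13 infected
Step 3: +9 new -> 22 infected
Step 4: +9 new -> 31 infected
Step 5: +6 new -> 37 infected
Step 6: +5 new -> 42 infected
Step 7: +3 new -> 45 infected
Step 8: +1 new -> 46 infected
Step 9: +0 new -> 46 infected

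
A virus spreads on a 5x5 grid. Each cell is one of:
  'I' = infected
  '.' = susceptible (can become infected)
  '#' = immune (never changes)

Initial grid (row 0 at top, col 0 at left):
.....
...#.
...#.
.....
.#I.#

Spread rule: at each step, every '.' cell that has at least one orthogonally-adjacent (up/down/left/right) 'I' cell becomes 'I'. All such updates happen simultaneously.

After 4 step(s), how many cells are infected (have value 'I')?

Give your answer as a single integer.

Step 0 (initial): 1 infected
Step 1: +2 new -> 3 infected
Step 2: +3 new -> 6 infected
Step 3: +4 new -> 10 infected
Step 4: +5 new -> 15 infected

Answer: 15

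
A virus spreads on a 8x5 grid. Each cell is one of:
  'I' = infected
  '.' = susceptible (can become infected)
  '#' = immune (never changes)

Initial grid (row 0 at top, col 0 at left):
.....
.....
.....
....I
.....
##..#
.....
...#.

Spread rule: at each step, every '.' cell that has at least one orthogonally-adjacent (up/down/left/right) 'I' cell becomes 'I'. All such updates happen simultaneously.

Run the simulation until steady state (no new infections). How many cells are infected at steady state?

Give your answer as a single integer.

Answer: 36

Derivation:
Step 0 (initial): 1 infected
Step 1: +3 new -> 4 infected
Step 2: +4 new -> 8 infected
Step 3: +6 new -> 14 infected
Step 4: +7 new -> 21 infected
Step 5: +6 new -> 27 infected
Step 6: +5 new -> 32 infected
Step 7: +3 new -> 35 infected
Step 8: +1 new -> 36 infected
Step 9: +0 new -> 36 infected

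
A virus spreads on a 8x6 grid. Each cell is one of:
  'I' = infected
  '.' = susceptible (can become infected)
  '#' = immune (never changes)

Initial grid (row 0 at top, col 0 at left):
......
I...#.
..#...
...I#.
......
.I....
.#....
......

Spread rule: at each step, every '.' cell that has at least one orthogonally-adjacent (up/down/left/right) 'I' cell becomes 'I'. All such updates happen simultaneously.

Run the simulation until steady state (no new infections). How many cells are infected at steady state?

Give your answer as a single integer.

Step 0 (initial): 3 infected
Step 1: +9 new -> 12 infected
Step 2: +13 new -> 25 infected
Step 3: +8 new -> 33 infected
Step 4: +7 new -> 40 infected
Step 5: +3 new -> 43 infected
Step 6: +1 new -> 44 infected
Step 7: +0 new -> 44 infected

Answer: 44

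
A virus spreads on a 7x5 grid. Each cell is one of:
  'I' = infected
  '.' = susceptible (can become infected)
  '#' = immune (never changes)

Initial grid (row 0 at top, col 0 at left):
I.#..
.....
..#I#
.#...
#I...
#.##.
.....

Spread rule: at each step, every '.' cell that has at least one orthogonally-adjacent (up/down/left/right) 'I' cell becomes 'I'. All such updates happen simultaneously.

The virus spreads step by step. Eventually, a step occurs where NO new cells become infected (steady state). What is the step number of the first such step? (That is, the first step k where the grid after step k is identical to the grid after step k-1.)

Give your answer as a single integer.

Step 0 (initial): 3 infected
Step 1: +6 new -> 9 infected
Step 2: +9 new -> 18 infected
Step 3: +6 new -> 24 infected
Step 4: +2 new -> 26 infected
Step 5: +1 new -> 27 infected
Step 6: +0 new -> 27 infected

Answer: 6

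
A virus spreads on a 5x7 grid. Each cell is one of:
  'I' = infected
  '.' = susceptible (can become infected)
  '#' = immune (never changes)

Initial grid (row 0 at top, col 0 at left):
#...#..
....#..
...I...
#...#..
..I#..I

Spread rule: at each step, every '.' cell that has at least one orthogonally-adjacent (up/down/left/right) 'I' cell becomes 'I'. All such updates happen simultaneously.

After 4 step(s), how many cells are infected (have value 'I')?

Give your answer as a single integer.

Answer: 29

Derivation:
Step 0 (initial): 3 infected
Step 1: +8 new -> 11 infected
Step 2: +9 new -> 20 infected
Step 3: +5 new -> 25 infected
Step 4: +4 new -> 29 infected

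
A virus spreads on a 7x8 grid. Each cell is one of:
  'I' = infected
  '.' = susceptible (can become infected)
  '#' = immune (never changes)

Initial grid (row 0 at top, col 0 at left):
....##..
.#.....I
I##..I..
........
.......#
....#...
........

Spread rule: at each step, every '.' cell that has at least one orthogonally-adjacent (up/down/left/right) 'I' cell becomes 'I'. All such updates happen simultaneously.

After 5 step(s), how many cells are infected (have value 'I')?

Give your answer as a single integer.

Step 0 (initial): 3 infected
Step 1: +9 new -> 12 infected
Step 2: +10 new -> 22 infected
Step 3: +9 new -> 31 infected
Step 4: +9 new -> 40 infected
Step 5: +6 new -> 46 infected

Answer: 46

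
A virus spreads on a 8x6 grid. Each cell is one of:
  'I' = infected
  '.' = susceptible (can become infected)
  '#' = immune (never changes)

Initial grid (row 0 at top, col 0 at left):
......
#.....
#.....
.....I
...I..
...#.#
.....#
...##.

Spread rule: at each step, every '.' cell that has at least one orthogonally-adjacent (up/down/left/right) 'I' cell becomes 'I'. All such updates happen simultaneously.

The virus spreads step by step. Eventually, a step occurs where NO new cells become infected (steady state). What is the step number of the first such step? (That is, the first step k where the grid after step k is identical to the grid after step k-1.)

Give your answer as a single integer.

Step 0 (initial): 2 infected
Step 1: +6 new -> 8 infected
Step 2: +7 new -> 15 infected
Step 3: +9 new -> 24 infected
Step 4: +9 new -> 33 infected
Step 5: +4 new -> 37 infected
Step 6: +2 new -> 39 infected
Step 7: +1 new -> 40 infected
Step 8: +0 new -> 40 infected

Answer: 8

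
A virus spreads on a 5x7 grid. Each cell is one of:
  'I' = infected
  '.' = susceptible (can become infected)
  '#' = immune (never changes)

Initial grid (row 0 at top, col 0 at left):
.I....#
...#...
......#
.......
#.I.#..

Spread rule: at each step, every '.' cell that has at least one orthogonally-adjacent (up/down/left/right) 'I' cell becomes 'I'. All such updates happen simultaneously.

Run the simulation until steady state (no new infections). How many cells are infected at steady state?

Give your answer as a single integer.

Step 0 (initial): 2 infected
Step 1: +6 new -> 8 infected
Step 2: +7 new -> 15 infected
Step 3: +5 new -> 20 infected
Step 4: +4 new -> 24 infected
Step 5: +4 new -> 28 infected
Step 6: +2 new -> 30 infected
Step 7: +0 new -> 30 infected

Answer: 30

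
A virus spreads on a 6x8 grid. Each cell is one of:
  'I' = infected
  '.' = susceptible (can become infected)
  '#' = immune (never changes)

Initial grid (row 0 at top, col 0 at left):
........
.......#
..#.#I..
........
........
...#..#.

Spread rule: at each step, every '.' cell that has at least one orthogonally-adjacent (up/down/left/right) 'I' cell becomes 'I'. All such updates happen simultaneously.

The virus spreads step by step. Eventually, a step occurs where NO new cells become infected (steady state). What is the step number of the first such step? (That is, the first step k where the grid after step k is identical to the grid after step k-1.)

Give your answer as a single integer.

Answer: 9

Derivation:
Step 0 (initial): 1 infected
Step 1: +3 new -> 4 infected
Step 2: +7 new -> 11 infected
Step 3: +8 new -> 19 infected
Step 4: +8 new -> 27 infected
Step 5: +5 new -> 32 infected
Step 6: +6 new -> 38 infected
Step 7: +4 new -> 42 infected
Step 8: +1 new -> 43 infected
Step 9: +0 new -> 43 infected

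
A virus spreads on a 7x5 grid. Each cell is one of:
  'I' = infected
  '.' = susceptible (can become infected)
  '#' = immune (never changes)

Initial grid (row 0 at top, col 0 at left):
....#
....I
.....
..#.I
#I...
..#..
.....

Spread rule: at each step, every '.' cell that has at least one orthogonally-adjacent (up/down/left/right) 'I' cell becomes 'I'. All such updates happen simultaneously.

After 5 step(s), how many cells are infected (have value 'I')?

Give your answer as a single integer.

Step 0 (initial): 3 infected
Step 1: +7 new -> 10 infected
Step 2: +9 new -> 19 infected
Step 3: +8 new -> 27 infected
Step 4: +3 new -> 30 infected
Step 5: +1 new -> 31 infected

Answer: 31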